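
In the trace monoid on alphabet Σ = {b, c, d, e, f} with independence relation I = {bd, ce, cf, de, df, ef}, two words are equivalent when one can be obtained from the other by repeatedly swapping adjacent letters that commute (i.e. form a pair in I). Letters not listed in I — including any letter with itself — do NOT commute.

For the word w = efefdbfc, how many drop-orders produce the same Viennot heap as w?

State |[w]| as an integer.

78

piece 0:e — minimal
piece 1:f — minimal
piece 2:e rests on {0:e}
piece 3:f rests on {1:f}
piece 4:d — minimal
piece 5:b rests on {2:e, 3:f}
piece 6:f rests on {5:b}
piece 7:c rests on {4:d, 5:b}
minimal pieces: {0:e, 1:f, 4:d}
ways to finish when only these pieces remain (= sum over removing one remaining piece with nothing left below it):
  1 left: {6}→1  {7}→1
  2 left: {4,7}→1  {6,7}→2
  3 left: {4,6,7}→3  {5,6,7}→2
  4 left: {2,5,6,7}→2  {3,5,6,7}→2  {4,5,6,7}→5
  5 left: {0,2,5,6,7}→2  {1,3,5,6,7}→2  {2,3,5,6,7}→4  {2,4,5,6,7}→7  {3,4,5,6,7}→7
  6 left: {0,2,3,5,6,7}→6  {0,2,4,5,6,7}→9  {1,2,3,5,6,7}→6  {1,3,4,5,6,7}→9  {2,3,4,5,6,7}→18
  placing 0:e first → 33 extensions
  placing 1:f first → 33 extensions
  placing 4:d first → 12 extensions
total linear extensions = 78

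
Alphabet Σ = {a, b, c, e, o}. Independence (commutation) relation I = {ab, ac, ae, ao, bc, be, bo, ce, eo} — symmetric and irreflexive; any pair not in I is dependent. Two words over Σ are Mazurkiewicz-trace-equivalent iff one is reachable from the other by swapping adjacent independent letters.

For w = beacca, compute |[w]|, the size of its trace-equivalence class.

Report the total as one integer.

piece 0:b — minimal
piece 1:e — minimal
piece 2:a — minimal
piece 3:c — minimal
piece 4:c rests on {3:c}
piece 5:a rests on {2:a}
minimal pieces: {0:b, 1:e, 2:a, 3:c}
ways to finish when only these pieces remain (= sum over removing one remaining piece with nothing left below it):
  1 left: {0}→1  {1}→1  {4}→1  {5}→1
  2 left: {0,1}→2  {0,4}→2  {0,5}→2  {1,4}→2  {1,5}→2  {2,5}→1  {3,4}→1  {4,5}→2
  3 left: {0,1,4}→6  {0,1,5}→6  {0,2,5}→3  {0,3,4}→3  {0,4,5}→6  {1,2,5}→3  {1,3,4}→3  {1,4,5}→6  {2,4,5}→3  {3,4,5}→3
  4 left: {0,1,2,5}→12  {0,1,3,4}→12  {0,1,4,5}→24  {0,2,4,5}→12  {0,3,4,5}→12  {1,2,4,5}→12  {1,3,4,5}→12  {2,3,4,5}→6
  placing 0:b first → 30 extensions
  placing 1:e first → 30 extensions
  placing 2:a first → 60 extensions
  placing 3:c first → 60 extensions
total linear extensions = 180

180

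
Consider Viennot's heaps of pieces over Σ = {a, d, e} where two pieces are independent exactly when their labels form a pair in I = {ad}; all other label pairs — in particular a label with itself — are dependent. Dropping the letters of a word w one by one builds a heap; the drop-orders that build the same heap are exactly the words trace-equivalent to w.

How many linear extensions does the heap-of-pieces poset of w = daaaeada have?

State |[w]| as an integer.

drop 0:d onto floor
drop 1:a onto floor
drop 2:a onto {1:a}
drop 3:a onto {2:a}
drop 4:e onto {0:d, 3:a}
drop 5:a onto {4:e}
drop 6:d onto {4:e}
drop 7:a onto {5:a}
ground layer = {0:d, 1:a}
drop-orders for the pieces not yet dropped (sum over which currently-grounded one goes next):
  1 to go: {6} 1  {7} 1
  2 to go: {5,7} 1  {6,7} 2
  3 to go: {5,6,7} 3
  4 to go: {4,5,6,7} 3
  5 to go: {0,4,5,6,7} 3  {3,4,5,6,7} 3
  6 to go: {0,3,4,5,6,7} 6  {2,3,4,5,6,7} 3
  if 0:d drops first: 3 orders
  if 1:a drops first: 9 orders
heap linearizations: 12

12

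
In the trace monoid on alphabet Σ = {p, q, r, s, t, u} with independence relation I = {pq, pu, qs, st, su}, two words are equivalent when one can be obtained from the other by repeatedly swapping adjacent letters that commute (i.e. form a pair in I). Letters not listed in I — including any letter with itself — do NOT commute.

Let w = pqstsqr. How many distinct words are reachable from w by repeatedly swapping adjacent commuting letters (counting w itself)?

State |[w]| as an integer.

piece 0:p — minimal
piece 1:q — minimal
piece 2:s rests on {0:p}
piece 3:t rests on {0:p, 1:q}
piece 4:s rests on {2:s}
piece 5:q rests on {3:t}
piece 6:r rests on {4:s, 5:q}
minimal pieces: {0:p, 1:q}
ways to finish when only these pieces remain (= sum over removing one remaining piece with nothing left below it):
  1 left: {6}→1
  2 left: {4,6}→1  {5,6}→1
  3 left: {2,4,6}→1  {3,5,6}→1  {4,5,6}→2
  4 left: {1,3,5,6}→1  {2,4,5,6}→3  {3,4,5,6}→3
  5 left: {1,3,4,5,6}→4  {2,3,4,5,6}→6
  placing 0:p first → 10 extensions
  placing 1:q first → 6 extensions
total linear extensions = 16

16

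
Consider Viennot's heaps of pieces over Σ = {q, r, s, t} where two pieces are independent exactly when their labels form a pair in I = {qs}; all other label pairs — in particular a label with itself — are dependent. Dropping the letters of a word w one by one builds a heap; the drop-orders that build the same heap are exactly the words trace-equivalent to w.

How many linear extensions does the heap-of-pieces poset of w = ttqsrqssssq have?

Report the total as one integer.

30

drop 0:t onto floor
drop 1:t onto {0:t}
drop 2:q onto {1:t}
drop 3:s onto {1:t}
drop 4:r onto {2:q, 3:s}
drop 5:q onto {4:r}
drop 6:s onto {4:r}
drop 7:s onto {6:s}
drop 8:s onto {7:s}
drop 9:s onto {8:s}
drop 10:q onto {5:q}
ground layer = {0:t}
drop-orders for the pieces not yet dropped (sum over which currently-grounded one goes next):
  1 to go: {9} 1  {10} 1
  2 to go: {5,10} 1  {8,9} 1  {9,10} 2
  3 to go: {5,9,10} 3  {7,8,9} 1  {8,9,10} 3
  4 to go: {5,8,9,10} 6  {6,7,8,9} 1  {7,8,9,10} 4
  5 to go: {5,7,8,9,10} 10  {6,7,8,9,10} 5
  6 to go: {5,6,7,8,9,10} 15
  7 to go: {4,5,6,7,8,9,10} 15
  8 to go: {2,4,5,6,7,8,9,10} 15  {3,4,5,6,7,8,9,10} 15
  9 to go: {2,3,4,5,6,7,8,9,10} 30
  if 0:t drops first: 30 orders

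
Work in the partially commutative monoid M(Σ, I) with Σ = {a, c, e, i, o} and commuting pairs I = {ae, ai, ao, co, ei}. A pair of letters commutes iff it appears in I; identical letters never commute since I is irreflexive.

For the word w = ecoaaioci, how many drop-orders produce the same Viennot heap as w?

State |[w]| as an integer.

25

0(e) covers ∅
1(c) covers 0:e
2(o) covers 0:e
3(a) covers 1:c
4(a) covers 3:a
5(i) covers 1:c, 2:o
6(o) covers 5:i
7(c) covers 4:a, 5:i
8(i) covers 6:o, 7:c
floor of heap: 0:e
completions by unplaced set U, small U first (add the entries for U minus each lowest piece of U):
  |U|=1: {8}:1
  |U|=2: {6,8}:1  {7,8}:1
  |U|=3: {4,7,8}:1  {6,7,8}:2
  |U|=4: {3,4,7,8}:1  {4,6,7,8}:3  {5,6,7,8}:2
  |U|=5: {2,5,6,7,8}:2  {3,4,6,7,8}:4  {4,5,6,7,8}:5
  |U|=6: {2,4,5,6,7,8}:7  {3,4,5,6,7,8}:9
  |U|=7: {1,3,4,5,6,7,8}:9  {2,3,4,5,6,7,8}:16
  start at 0(e): 25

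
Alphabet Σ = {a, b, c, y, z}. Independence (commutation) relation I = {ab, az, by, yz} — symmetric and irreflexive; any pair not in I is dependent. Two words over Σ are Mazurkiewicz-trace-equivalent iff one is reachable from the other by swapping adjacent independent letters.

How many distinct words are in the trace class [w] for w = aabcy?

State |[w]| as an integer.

0(a) covers ∅
1(a) covers 0:a
2(b) covers ∅
3(c) covers 1:a, 2:b
4(y) covers 3:c
floor of heap: 0:a, 2:b
completions by unplaced set U, small U first (add the entries for U minus each lowest piece of U):
  |U|=1: {4}:1
  |U|=2: {3,4}:1
  |U|=3: {1,3,4}:1  {2,3,4}:1
  start at 0(a): 2
  start at 2(b): 1
sum over floor = 3

3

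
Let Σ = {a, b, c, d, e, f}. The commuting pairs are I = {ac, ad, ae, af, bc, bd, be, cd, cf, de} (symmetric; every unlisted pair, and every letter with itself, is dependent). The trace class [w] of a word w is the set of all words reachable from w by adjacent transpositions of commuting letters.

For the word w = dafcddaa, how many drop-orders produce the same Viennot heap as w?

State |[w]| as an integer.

#0=d has no predecessor
#1=a has no predecessor
#2=f depends on [0:d]
#3=c has no predecessor
#4=d depends on [2:f]
#5=d depends on [4:d]
#6=a depends on [1:a]
#7=a depends on [6:a]
sources: [0:d, 1:a, 3:c]
N(rest) = Σ N(rest − s) over sources s of rest; N(one piece) = 1:
  size 1 → [3]=1  [5]=1  [7]=1
  size 2 → [3,5]=2  [3,7]=2  [4,5]=1  [5,7]=2  [6,7]=1
  size 3 → [1,6,7]=1  [2,4,5]=1  [3,4,5]=3  [3,5,7]=6  [3,6,7]=3  [4,5,7]=3  [5,6,7]=3
  size 4 → [0,2,4,5]=1  [1,3,6,7]=4  [1,5,6,7]=4  [2,3,4,5]=4  [2,4,5,7]=4  [3,4,5,7]=12  [3,5,6,7]=12  [4,5,6,7]=6
  size 5 → [0,2,3,4,5]=5  [0,2,4,5,7]=5  [1,3,5,6,7]=20  [1,4,5,6,7]=10  [2,3,4,5,7]=20  [2,4,5,6,7]=10  [3,4,5,6,7]=30
  size 6 → [0,2,3,4,5,7]=30  [0,2,4,5,6,7]=15  [1,2,4,5,6,7]=20  [1,3,4,5,6,7]=60  [2,3,4,5,6,7]=60
  first=0(d) contributes 140
  first=1(a) contributes 105
  first=3(c) contributes 35
|[w]| = 280

280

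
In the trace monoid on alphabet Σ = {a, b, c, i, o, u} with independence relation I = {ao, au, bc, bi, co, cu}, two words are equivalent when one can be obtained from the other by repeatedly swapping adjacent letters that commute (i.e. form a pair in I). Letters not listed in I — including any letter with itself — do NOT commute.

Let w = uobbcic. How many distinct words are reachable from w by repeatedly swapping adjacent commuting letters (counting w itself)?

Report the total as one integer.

22

#0=u has no predecessor
#1=o depends on [0:u]
#2=b depends on [1:o]
#3=b depends on [2:b]
#4=c has no predecessor
#5=i depends on [1:o, 4:c]
#6=c depends on [5:i]
sources: [0:u, 4:c]
N(rest) = Σ N(rest − s) over sources s of rest; N(one piece) = 1:
  size 1 → [3]=1  [6]=1
  size 2 → [2,3]=1  [3,6]=2  [5,6]=1
  size 3 → [2,3,6]=3  [3,5,6]=3  [4,5,6]=1
  size 4 → [2,3,5,6]=6  [3,4,5,6]=4
  size 5 → [1,2,3,5,6]=6  [2,3,4,5,6]=10
  first=0(u) contributes 16
  first=4(c) contributes 6
|[w]| = 22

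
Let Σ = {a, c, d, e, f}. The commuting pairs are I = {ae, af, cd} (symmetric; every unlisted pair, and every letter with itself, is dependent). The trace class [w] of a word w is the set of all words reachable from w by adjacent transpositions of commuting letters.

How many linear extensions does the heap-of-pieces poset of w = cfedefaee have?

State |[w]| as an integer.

0(c) covers ∅
1(f) covers 0:c
2(e) covers 1:f
3(d) covers 2:e
4(e) covers 3:d
5(f) covers 4:e
6(a) covers 3:d
7(e) covers 5:f
8(e) covers 7:e
floor of heap: 0:c
completions by unplaced set U, small U first (add the entries for U minus each lowest piece of U):
  |U|=1: {6}:1  {8}:1
  |U|=2: {6,8}:2  {7,8}:1
  |U|=3: {5,7,8}:1  {6,7,8}:3
  |U|=4: {4,5,7,8}:1  {5,6,7,8}:4
  |U|=5: {4,5,6,7,8}:5
  |U|=6: {3,4,5,6,7,8}:5
  |U|=7: {2,3,4,5,6,7,8}:5
  start at 0(c): 5

5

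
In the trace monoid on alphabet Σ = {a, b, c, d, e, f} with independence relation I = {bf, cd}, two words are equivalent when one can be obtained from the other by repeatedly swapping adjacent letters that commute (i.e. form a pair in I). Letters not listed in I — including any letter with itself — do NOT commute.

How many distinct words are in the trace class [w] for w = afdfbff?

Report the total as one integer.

drop 0:a onto floor
drop 1:f onto {0:a}
drop 2:d onto {1:f}
drop 3:f onto {2:d}
drop 4:b onto {2:d}
drop 5:f onto {3:f}
drop 6:f onto {5:f}
ground layer = {0:a}
drop-orders for the pieces not yet dropped (sum over which currently-grounded one goes next):
  1 to go: {4} 1  {6} 1
  2 to go: {4,6} 2  {5,6} 1
  3 to go: {3,5,6} 1  {4,5,6} 3
  4 to go: {3,4,5,6} 4
  5 to go: {2,3,4,5,6} 4
  if 0:a drops first: 4 orders

4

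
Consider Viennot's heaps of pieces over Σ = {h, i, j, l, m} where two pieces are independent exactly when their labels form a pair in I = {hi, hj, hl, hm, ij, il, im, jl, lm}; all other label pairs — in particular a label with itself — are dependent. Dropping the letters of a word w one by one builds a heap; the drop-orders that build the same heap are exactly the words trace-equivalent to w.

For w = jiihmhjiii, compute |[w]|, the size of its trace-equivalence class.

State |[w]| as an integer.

2520

#0=j has no predecessor
#1=i has no predecessor
#2=i depends on [1:i]
#3=h has no predecessor
#4=m depends on [0:j]
#5=h depends on [3:h]
#6=j depends on [4:m]
#7=i depends on [2:i]
#8=i depends on [7:i]
#9=i depends on [8:i]
sources: [0:j, 1:i, 3:h]
N(rest) = Σ N(rest − s) over sources s of rest; N(one piece) = 1:
  size 1 → [5]=1  [6]=1  [9]=1
  size 2 → [3,5]=1  [4,6]=1  [5,6]=2  [5,9]=2  [6,9]=2  [8,9]=1
  size 3 → [0,4,6]=1  [3,5,6]=3  [3,5,9]=3  [4,5,6]=3  [4,6,9]=3  [5,6,9]=6  [5,8,9]=3  [6,8,9]=3  [7,8,9]=1
  size 4 → [0,4,5,6]=4  [0,4,6,9]=4  [2,7,8,9]=1  [3,4,5,6]=6  [3,5,6,9]=12  [3,5,8,9]=6  [4,5,6,9]=12  [4,6,8,9]=6  [5,6,8,9]=12  [5,7,8,9]=4  [6,7,8,9]=4
  size 5 → [0,3,4,5,6]=10  [0,4,5,6,9]=20  [0,4,6,8,9]=10  [1,2,7,8,9]=1  [2,5,7,8,9]=5  [2,6,7,8,9]=5  [3,4,5,6,9]=30  [3,5,6,8,9]=30  [3,5,7,8,9]=10  [4,5,6,8,9]=30  [4,6,7,8,9]=10  [5,6,7,8,9]=20
  size 6 → [0,3,4,5,6,9]=60  [0,4,5,6,8,9]=60  [0,4,6,7,8,9]=20  [1,2,5,7,8,9]=6  [1,2,6,7,8,9]=6  [2,3,5,7,8,9]=15  [2,4,6,7,8,9]=15  [2,5,6,7,8,9]=30  [3,4,5,6,8,9]=90  [3,5,6,7,8,9]=60  [4,5,6,7,8,9]=60
  size 7 → [0,2,4,6,7,8,9]=35  [0,3,4,5,6,8,9]=210  [0,4,5,6,7,8,9]=140  [1,2,3,5,7,8,9]=21  [1,2,4,6,7,8,9]=21  [1,2,5,6,7,8,9]=42  [2,3,5,6,7,8,9]=105  [2,4,5,6,7,8,9]=105  [3,4,5,6,7,8,9]=210
  size 8 → [0,1,2,4,6,7,8,9]=56  [0,2,4,5,6,7,8,9]=280  [0,3,4,5,6,7,8,9]=560  [1,2,3,5,6,7,8,9]=168  [1,2,4,5,6,7,8,9]=168  [2,3,4,5,6,7,8,9]=420
  first=0(j) contributes 756
  first=1(i) contributes 1260
  first=3(h) contributes 504
|[w]| = 2520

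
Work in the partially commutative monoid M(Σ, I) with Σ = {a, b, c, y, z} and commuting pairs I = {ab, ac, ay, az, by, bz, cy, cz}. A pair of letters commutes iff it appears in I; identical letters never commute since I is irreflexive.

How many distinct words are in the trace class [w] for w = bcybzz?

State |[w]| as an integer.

#0=b has no predecessor
#1=c depends on [0:b]
#2=y has no predecessor
#3=b depends on [1:c]
#4=z depends on [2:y]
#5=z depends on [4:z]
sources: [0:b, 2:y]
N(rest) = Σ N(rest − s) over sources s of rest; N(one piece) = 1:
  size 1 → [3]=1  [5]=1
  size 2 → [1,3]=1  [3,5]=2  [4,5]=1
  size 3 → [0,1,3]=1  [1,3,5]=3  [2,4,5]=1  [3,4,5]=3
  size 4 → [0,1,3,5]=4  [1,3,4,5]=6  [2,3,4,5]=4
  first=0(b) contributes 10
  first=2(y) contributes 10
|[w]| = 20

20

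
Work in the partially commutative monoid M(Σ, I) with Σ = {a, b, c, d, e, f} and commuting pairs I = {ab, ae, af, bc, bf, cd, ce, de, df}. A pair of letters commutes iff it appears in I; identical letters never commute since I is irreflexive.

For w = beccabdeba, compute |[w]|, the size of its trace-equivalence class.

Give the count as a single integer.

130

piece 0:b — minimal
piece 1:e rests on {0:b}
piece 2:c — minimal
piece 3:c rests on {2:c}
piece 4:a rests on {3:c}
piece 5:b rests on {1:e}
piece 6:d rests on {4:a, 5:b}
piece 7:e rests on {5:b}
piece 8:b rests on {6:d, 7:e}
piece 9:a rests on {6:d}
minimal pieces: {0:b, 2:c}
ways to finish when only these pieces remain (= sum over removing one remaining piece with nothing left below it):
  1 left: {8}→1  {9}→1
  2 left: {7,8}→1  {8,9}→2
  3 left: {6,8,9}→2  {7,8,9}→3
  4 left: {4,6,8,9}→2  {6,7,8,9}→5
  5 left: {3,4,6,8,9}→2  {4,6,7,8,9}→7  {5,6,7,8,9}→5
  6 left: {1,5,6,7,8,9}→5  {2,3,4,6,8,9}→2  {3,4,6,7,8,9}→9  {4,5,6,7,8,9}→12
  7 left: {0,1,5,6,7,8,9}→5  {1,4,5,6,7,8,9}→17  {2,3,4,6,7,8,9}→11  {3,4,5,6,7,8,9}→21
  8 left: {0,1,4,5,6,7,8,9}→22  {1,3,4,5,6,7,8,9}→38  {2,3,4,5,6,7,8,9}→32
  placing 0:b first → 70 extensions
  placing 2:c first → 60 extensions
total linear extensions = 130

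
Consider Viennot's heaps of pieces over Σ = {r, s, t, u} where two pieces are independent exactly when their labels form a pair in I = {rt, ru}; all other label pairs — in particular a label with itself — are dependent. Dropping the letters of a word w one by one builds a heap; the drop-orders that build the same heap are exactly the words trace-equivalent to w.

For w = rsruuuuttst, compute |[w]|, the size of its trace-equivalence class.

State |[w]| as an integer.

piece 0:r — minimal
piece 1:s rests on {0:r}
piece 2:r rests on {1:s}
piece 3:u rests on {1:s}
piece 4:u rests on {3:u}
piece 5:u rests on {4:u}
piece 6:u rests on {5:u}
piece 7:t rests on {6:u}
piece 8:t rests on {7:t}
piece 9:s rests on {2:r, 8:t}
piece 10:t rests on {9:s}
minimal pieces: {0:r}
ways to finish when only these pieces remain (= sum over removing one remaining piece with nothing left below it):
  1 left: {10}→1
  2 left: {9,10}→1
  3 left: {2,9,10}→1  {8,9,10}→1
  4 left: {2,8,9,10}→2  {7,8,9,10}→1
  5 left: {2,7,8,9,10}→3  {6,7,8,9,10}→1
  6 left: {2,6,7,8,9,10}→4  {5,6,7,8,9,10}→1
  7 left: {2,5,6,7,8,9,10}→5  {4,5,6,7,8,9,10}→1
  8 left: {2,4,5,6,7,8,9,10}→6  {3,4,5,6,7,8,9,10}→1
  9 left: {2,3,4,5,6,7,8,9,10}→7
  placing 0:r first → 7 extensions

7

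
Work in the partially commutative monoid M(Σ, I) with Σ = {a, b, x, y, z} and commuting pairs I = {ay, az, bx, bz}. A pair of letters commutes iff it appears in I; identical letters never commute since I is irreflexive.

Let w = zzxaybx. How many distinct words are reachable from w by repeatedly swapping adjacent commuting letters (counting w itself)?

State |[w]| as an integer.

4

0(z) covers ∅
1(z) covers 0:z
2(x) covers 1:z
3(a) covers 2:x
4(y) covers 2:x
5(b) covers 3:a, 4:y
6(x) covers 3:a, 4:y
floor of heap: 0:z
completions by unplaced set U, small U first (add the entries for U minus each lowest piece of U):
  |U|=1: {5}:1  {6}:1
  |U|=2: {5,6}:2
  |U|=3: {3,5,6}:2  {4,5,6}:2
  |U|=4: {3,4,5,6}:4
  |U|=5: {2,3,4,5,6}:4
  start at 0(z): 4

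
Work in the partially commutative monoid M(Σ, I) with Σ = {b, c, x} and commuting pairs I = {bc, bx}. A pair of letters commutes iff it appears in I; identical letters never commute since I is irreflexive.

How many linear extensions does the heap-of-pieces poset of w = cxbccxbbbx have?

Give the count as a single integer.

#0=c has no predecessor
#1=x depends on [0:c]
#2=b has no predecessor
#3=c depends on [1:x]
#4=c depends on [3:c]
#5=x depends on [4:c]
#6=b depends on [2:b]
#7=b depends on [6:b]
#8=b depends on [7:b]
#9=x depends on [5:x]
sources: [0:c, 2:b]
N(rest) = Σ N(rest − s) over sources s of rest; N(one piece) = 1:
  size 1 → [8]=1  [9]=1
  size 2 → [5,9]=1  [7,8]=1  [8,9]=2
  size 3 → [4,5,9]=1  [5,8,9]=3  [6,7,8]=1  [7,8,9]=3
  size 4 → [2,6,7,8]=1  [3,4,5,9]=1  [4,5,8,9]=4  [5,7,8,9]=6  [6,7,8,9]=4
  size 5 → [1,3,4,5,9]=1  [2,6,7,8,9]=5  [3,4,5,8,9]=5  [4,5,7,8,9]=10  [5,6,7,8,9]=10
  size 6 → [0,1,3,4,5,9]=1  [1,3,4,5,8,9]=6  [2,5,6,7,8,9]=15  [3,4,5,7,8,9]=15  [4,5,6,7,8,9]=20
  size 7 → [0,1,3,4,5,8,9]=7  [1,3,4,5,7,8,9]=21  [2,4,5,6,7,8,9]=35  [3,4,5,6,7,8,9]=35
  size 8 → [0,1,3,4,5,7,8,9]=28  [1,3,4,5,6,7,8,9]=56  [2,3,4,5,6,7,8,9]=70
  first=0(c) contributes 126
  first=2(b) contributes 84
|[w]| = 210

210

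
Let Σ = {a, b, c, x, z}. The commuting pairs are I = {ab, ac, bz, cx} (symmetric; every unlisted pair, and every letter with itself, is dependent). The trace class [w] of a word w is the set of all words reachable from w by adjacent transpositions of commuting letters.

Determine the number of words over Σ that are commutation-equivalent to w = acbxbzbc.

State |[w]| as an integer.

drop 0:a onto floor
drop 1:c onto floor
drop 2:b onto {1:c}
drop 3:x onto {0:a, 2:b}
drop 4:b onto {3:x}
drop 5:z onto {3:x}
drop 6:b onto {4:b}
drop 7:c onto {5:z, 6:b}
ground layer = {0:a, 1:c}
drop-orders for the pieces not yet dropped (sum over which currently-grounded one goes next):
  1 to go: {7} 1
  2 to go: {5,7} 1  {6,7} 1
  3 to go: {4,6,7} 1  {5,6,7} 2
  4 to go: {4,5,6,7} 3
  5 to go: {3,4,5,6,7} 3
  6 to go: {0,3,4,5,6,7} 3  {2,3,4,5,6,7} 3
  if 0:a drops first: 3 orders
  if 1:c drops first: 6 orders
heap linearizations: 9

9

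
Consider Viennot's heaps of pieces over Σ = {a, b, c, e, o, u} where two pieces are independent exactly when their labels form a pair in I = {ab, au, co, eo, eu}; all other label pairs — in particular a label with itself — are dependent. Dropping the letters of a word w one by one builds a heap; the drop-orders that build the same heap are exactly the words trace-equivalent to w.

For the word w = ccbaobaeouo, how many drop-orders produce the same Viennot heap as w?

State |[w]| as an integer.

16

0(c) covers ∅
1(c) covers 0:c
2(b) covers 1:c
3(a) covers 1:c
4(o) covers 2:b, 3:a
5(b) covers 4:o
6(a) covers 4:o
7(e) covers 5:b, 6:a
8(o) covers 5:b, 6:a
9(u) covers 8:o
10(o) covers 9:u
floor of heap: 0:c
completions by unplaced set U, small U first (add the entries for U minus each lowest piece of U):
  |U|=1: {7}:1  {10}:1
  |U|=2: {7,10}:2  {9,10}:1
  |U|=3: {7,9,10}:3  {8,9,10}:1
  |U|=4: {7,8,9,10}:4
  |U|=5: {5,7,8,9,10}:4  {6,7,8,9,10}:4
  |U|=6: {5,6,7,8,9,10}:8
  |U|=7: {4,5,6,7,8,9,10}:8
  |U|=8: {2,4,5,6,7,8,9,10}:8  {3,4,5,6,7,8,9,10}:8
  |U|=9: {2,3,4,5,6,7,8,9,10}:16
  start at 0(c): 16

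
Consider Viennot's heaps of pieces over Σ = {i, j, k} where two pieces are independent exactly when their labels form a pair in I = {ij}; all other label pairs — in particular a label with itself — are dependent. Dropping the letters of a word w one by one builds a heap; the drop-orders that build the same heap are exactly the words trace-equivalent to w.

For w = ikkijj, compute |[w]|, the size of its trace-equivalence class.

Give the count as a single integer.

3

#0=i has no predecessor
#1=k depends on [0:i]
#2=k depends on [1:k]
#3=i depends on [2:k]
#4=j depends on [2:k]
#5=j depends on [4:j]
sources: [0:i]
N(rest) = Σ N(rest − s) over sources s of rest; N(one piece) = 1:
  size 1 → [3]=1  [5]=1
  size 2 → [3,5]=2  [4,5]=1
  size 3 → [3,4,5]=3
  size 4 → [2,3,4,5]=3
  first=0(i) contributes 3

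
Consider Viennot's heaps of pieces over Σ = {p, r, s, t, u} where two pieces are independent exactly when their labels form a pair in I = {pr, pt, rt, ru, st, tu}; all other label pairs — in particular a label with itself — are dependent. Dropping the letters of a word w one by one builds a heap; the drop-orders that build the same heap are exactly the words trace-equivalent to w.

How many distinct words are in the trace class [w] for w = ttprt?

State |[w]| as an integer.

drop 0:t onto floor
drop 1:t onto {0:t}
drop 2:p onto floor
drop 3:r onto floor
drop 4:t onto {1:t}
ground layer = {0:t, 2:p, 3:r}
drop-orders for the pieces not yet dropped (sum over which currently-grounded one goes next):
  1 to go: {2} 1  {3} 1  {4} 1
  2 to go: {1,4} 1  {2,3} 2  {2,4} 2  {3,4} 2
  3 to go: {0,1,4} 1  {1,2,4} 3  {1,3,4} 3  {2,3,4} 6
  if 0:t drops first: 12 orders
  if 2:p drops first: 4 orders
  if 3:r drops first: 4 orders
heap linearizations: 20

20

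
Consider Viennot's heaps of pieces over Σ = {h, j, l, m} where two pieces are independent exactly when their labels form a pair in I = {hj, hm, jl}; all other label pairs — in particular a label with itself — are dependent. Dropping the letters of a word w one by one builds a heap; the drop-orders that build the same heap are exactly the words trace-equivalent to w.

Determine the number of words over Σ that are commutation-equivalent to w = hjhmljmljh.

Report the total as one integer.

48

0(h) covers ∅
1(j) covers ∅
2(h) covers 0:h
3(m) covers 1:j
4(l) covers 2:h, 3:m
5(j) covers 3:m
6(m) covers 4:l, 5:j
7(l) covers 6:m
8(j) covers 6:m
9(h) covers 7:l
floor of heap: 0:h, 1:j
completions by unplaced set U, small U first (add the entries for U minus each lowest piece of U):
  |U|=1: {8}:1  {9}:1
  |U|=2: {7,9}:1  {8,9}:2
  |U|=3: {7,8,9}:3
  |U|=4: {6,7,8,9}:3
  |U|=5: {4,6,7,8,9}:3  {5,6,7,8,9}:3
  |U|=6: {2,4,6,7,8,9}:3  {4,5,6,7,8,9}:6
  |U|=7: {0,2,4,6,7,8,9}:3  {2,4,5,6,7,8,9}:9  {3,4,5,6,7,8,9}:6
  |U|=8: {0,2,4,5,6,7,8,9}:12  {1,3,4,5,6,7,8,9}:6  {2,3,4,5,6,7,8,9}:15
  start at 0(h): 21
  start at 1(j): 27
sum over floor = 48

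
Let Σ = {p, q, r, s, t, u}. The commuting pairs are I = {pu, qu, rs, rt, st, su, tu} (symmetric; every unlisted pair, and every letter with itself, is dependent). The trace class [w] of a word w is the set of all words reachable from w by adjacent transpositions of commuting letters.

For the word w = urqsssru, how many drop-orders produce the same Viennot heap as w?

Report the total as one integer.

0(u) covers ∅
1(r) covers 0:u
2(q) covers 1:r
3(s) covers 2:q
4(s) covers 3:s
5(s) covers 4:s
6(r) covers 2:q
7(u) covers 6:r
floor of heap: 0:u
completions by unplaced set U, small U first (add the entries for U minus each lowest piece of U):
  |U|=1: {5}:1  {7}:1
  |U|=2: {4,5}:1  {5,7}:2  {6,7}:1
  |U|=3: {3,4,5}:1  {4,5,7}:3  {5,6,7}:3
  |U|=4: {3,4,5,7}:4  {4,5,6,7}:6
  |U|=5: {3,4,5,6,7}:10
  |U|=6: {2,3,4,5,6,7}:10
  start at 0(u): 10

10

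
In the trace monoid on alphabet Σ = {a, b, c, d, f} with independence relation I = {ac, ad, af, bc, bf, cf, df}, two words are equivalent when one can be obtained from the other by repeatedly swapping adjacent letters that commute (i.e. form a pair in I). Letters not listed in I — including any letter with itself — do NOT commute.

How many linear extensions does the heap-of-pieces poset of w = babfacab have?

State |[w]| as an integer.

piece 0:b — minimal
piece 1:a rests on {0:b}
piece 2:b rests on {1:a}
piece 3:f — minimal
piece 4:a rests on {2:b}
piece 5:c — minimal
piece 6:a rests on {4:a}
piece 7:b rests on {6:a}
minimal pieces: {0:b, 3:f, 5:c}
ways to finish when only these pieces remain (= sum over removing one remaining piece with nothing left below it):
  1 left: {3}→1  {5}→1  {7}→1
  2 left: {3,5}→2  {3,7}→2  {5,7}→2  {6,7}→1
  3 left: {3,5,7}→6  {3,6,7}→3  {4,6,7}→1  {5,6,7}→3
  4 left: {2,4,6,7}→1  {3,4,6,7}→4  {3,5,6,7}→12  {4,5,6,7}→4
  5 left: {1,2,4,6,7}→1  {2,3,4,6,7}→5  {2,4,5,6,7}→5  {3,4,5,6,7}→20
  6 left: {0,1,2,4,6,7}→1  {1,2,3,4,6,7}→6  {1,2,4,5,6,7}→6  {2,3,4,5,6,7}→30
  placing 0:b first → 42 extensions
  placing 3:f first → 7 extensions
  placing 5:c first → 7 extensions
total linear extensions = 56

56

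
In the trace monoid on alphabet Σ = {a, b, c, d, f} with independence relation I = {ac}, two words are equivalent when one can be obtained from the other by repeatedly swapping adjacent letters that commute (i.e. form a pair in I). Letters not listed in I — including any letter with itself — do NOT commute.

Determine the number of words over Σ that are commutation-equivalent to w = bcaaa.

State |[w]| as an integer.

4

#0=b has no predecessor
#1=c depends on [0:b]
#2=a depends on [0:b]
#3=a depends on [2:a]
#4=a depends on [3:a]
sources: [0:b]
N(rest) = Σ N(rest − s) over sources s of rest; N(one piece) = 1:
  size 1 → [1]=1  [4]=1
  size 2 → [1,4]=2  [3,4]=1
  size 3 → [1,3,4]=3  [2,3,4]=1
  first=0(b) contributes 4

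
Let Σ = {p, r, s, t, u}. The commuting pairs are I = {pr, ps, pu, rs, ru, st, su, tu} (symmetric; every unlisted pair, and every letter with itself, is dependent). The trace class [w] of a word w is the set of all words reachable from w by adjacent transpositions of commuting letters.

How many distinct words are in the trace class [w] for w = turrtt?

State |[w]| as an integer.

#0=t has no predecessor
#1=u has no predecessor
#2=r depends on [0:t]
#3=r depends on [2:r]
#4=t depends on [3:r]
#5=t depends on [4:t]
sources: [0:t, 1:u]
N(rest) = Σ N(rest − s) over sources s of rest; N(one piece) = 1:
  size 1 → [1]=1  [5]=1
  size 2 → [1,5]=2  [4,5]=1
  size 3 → [1,4,5]=3  [3,4,5]=1
  size 4 → [1,3,4,5]=4  [2,3,4,5]=1
  first=0(t) contributes 5
  first=1(u) contributes 1
|[w]| = 6

6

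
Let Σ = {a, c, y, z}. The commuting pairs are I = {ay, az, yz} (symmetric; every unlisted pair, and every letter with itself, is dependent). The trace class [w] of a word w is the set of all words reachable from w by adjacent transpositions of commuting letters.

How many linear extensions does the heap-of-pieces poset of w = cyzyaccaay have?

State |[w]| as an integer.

36

piece 0:c — minimal
piece 1:y rests on {0:c}
piece 2:z rests on {0:c}
piece 3:y rests on {1:y}
piece 4:a rests on {0:c}
piece 5:c rests on {2:z, 3:y, 4:a}
piece 6:c rests on {5:c}
piece 7:a rests on {6:c}
piece 8:a rests on {7:a}
piece 9:y rests on {6:c}
minimal pieces: {0:c}
ways to finish when only these pieces remain (= sum over removing one remaining piece with nothing left below it):
  1 left: {8}→1  {9}→1
  2 left: {7,8}→1  {8,9}→2
  3 left: {7,8,9}→3
  4 left: {6,7,8,9}→3
  5 left: {5,6,7,8,9}→3
  6 left: {2,5,6,7,8,9}→3  {3,5,6,7,8,9}→3  {4,5,6,7,8,9}→3
  7 left: {1,3,5,6,7,8,9}→3  {2,3,5,6,7,8,9}→6  {2,4,5,6,7,8,9}→6  {3,4,5,6,7,8,9}→6
  8 left: {1,2,3,5,6,7,8,9}→9  {1,3,4,5,6,7,8,9}→9  {2,3,4,5,6,7,8,9}→18
  placing 0:c first → 36 extensions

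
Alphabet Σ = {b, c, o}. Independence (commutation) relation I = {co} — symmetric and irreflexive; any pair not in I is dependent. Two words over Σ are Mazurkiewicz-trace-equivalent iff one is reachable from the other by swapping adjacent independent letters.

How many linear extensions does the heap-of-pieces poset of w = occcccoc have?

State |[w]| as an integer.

28

drop 0:o onto floor
drop 1:c onto floor
drop 2:c onto {1:c}
drop 3:c onto {2:c}
drop 4:c onto {3:c}
drop 5:c onto {4:c}
drop 6:o onto {0:o}
drop 7:c onto {5:c}
ground layer = {0:o, 1:c}
drop-orders for the pieces not yet dropped (sum over which currently-grounded one goes next):
  1 to go: {6} 1  {7} 1
  2 to go: {0,6} 1  {5,7} 1  {6,7} 2
  3 to go: {0,6,7} 3  {4,5,7} 1  {5,6,7} 3
  4 to go: {0,5,6,7} 6  {3,4,5,7} 1  {4,5,6,7} 4
  5 to go: {0,4,5,6,7} 10  {2,3,4,5,7} 1  {3,4,5,6,7} 5
  6 to go: {0,3,4,5,6,7} 15  {1,2,3,4,5,7} 1  {2,3,4,5,6,7} 6
  if 0:o drops first: 7 orders
  if 1:c drops first: 21 orders
heap linearizations: 28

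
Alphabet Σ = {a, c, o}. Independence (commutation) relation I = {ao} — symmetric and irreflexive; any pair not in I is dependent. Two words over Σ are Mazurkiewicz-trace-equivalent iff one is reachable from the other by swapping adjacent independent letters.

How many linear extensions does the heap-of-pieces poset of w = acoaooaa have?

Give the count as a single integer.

20

drop 0:a onto floor
drop 1:c onto {0:a}
drop 2:o onto {1:c}
drop 3:a onto {1:c}
drop 4:o onto {2:o}
drop 5:o onto {4:o}
drop 6:a onto {3:a}
drop 7:a onto {6:a}
ground layer = {0:a}
drop-orders for the pieces not yet dropped (sum over which currently-grounded one goes next):
  1 to go: {5} 1  {7} 1
  2 to go: {4,5} 1  {5,7} 2  {6,7} 1
  3 to go: {2,4,5} 1  {3,6,7} 1  {4,5,7} 3  {5,6,7} 3
  4 to go: {2,4,5,7} 4  {3,5,6,7} 4  {4,5,6,7} 6
  5 to go: {2,4,5,6,7} 10  {3,4,5,6,7} 10
  6 to go: {2,3,4,5,6,7} 20
  if 0:a drops first: 20 orders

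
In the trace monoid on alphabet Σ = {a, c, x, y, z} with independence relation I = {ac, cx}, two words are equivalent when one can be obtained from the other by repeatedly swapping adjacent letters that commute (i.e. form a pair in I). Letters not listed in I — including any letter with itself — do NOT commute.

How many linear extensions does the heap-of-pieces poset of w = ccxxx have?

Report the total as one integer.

10

drop 0:c onto floor
drop 1:c onto {0:c}
drop 2:x onto floor
drop 3:x onto {2:x}
drop 4:x onto {3:x}
ground layer = {0:c, 2:x}
drop-orders for the pieces not yet dropped (sum over which currently-grounded one goes next):
  1 to go: {1} 1  {4} 1
  2 to go: {0,1} 1  {1,4} 2  {3,4} 1
  3 to go: {0,1,4} 3  {1,3,4} 3  {2,3,4} 1
  if 0:c drops first: 4 orders
  if 2:x drops first: 6 orders
heap linearizations: 10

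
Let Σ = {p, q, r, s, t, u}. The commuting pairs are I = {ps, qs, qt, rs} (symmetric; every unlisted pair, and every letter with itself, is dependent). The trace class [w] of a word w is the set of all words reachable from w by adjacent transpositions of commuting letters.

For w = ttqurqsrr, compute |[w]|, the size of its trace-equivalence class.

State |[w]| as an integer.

piece 0:t — minimal
piece 1:t rests on {0:t}
piece 2:q — minimal
piece 3:u rests on {1:t, 2:q}
piece 4:r rests on {3:u}
piece 5:q rests on {4:r}
piece 6:s rests on {3:u}
piece 7:r rests on {5:q}
piece 8:r rests on {7:r}
minimal pieces: {0:t, 2:q}
ways to finish when only these pieces remain (= sum over removing one remaining piece with nothing left below it):
  1 left: {6}→1  {8}→1
  2 left: {6,8}→2  {7,8}→1
  3 left: {5,7,8}→1  {6,7,8}→3
  4 left: {4,5,7,8}→1  {5,6,7,8}→4
  5 left: {4,5,6,7,8}→5
  6 left: {3,4,5,6,7,8}→5
  7 left: {1,3,4,5,6,7,8}→5  {2,3,4,5,6,7,8}→5
  placing 0:t first → 10 extensions
  placing 2:q first → 5 extensions
total linear extensions = 15

15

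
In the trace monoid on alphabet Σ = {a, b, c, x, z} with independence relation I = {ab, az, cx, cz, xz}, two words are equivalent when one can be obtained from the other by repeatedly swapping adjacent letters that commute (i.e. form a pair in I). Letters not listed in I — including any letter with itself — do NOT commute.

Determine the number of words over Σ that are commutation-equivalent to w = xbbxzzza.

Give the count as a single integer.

piece 0:x — minimal
piece 1:b rests on {0:x}
piece 2:b rests on {1:b}
piece 3:x rests on {2:b}
piece 4:z rests on {2:b}
piece 5:z rests on {4:z}
piece 6:z rests on {5:z}
piece 7:a rests on {3:x}
minimal pieces: {0:x}
ways to finish when only these pieces remain (= sum over removing one remaining piece with nothing left below it):
  1 left: {6}→1  {7}→1
  2 left: {3,7}→1  {5,6}→1  {6,7}→2
  3 left: {3,6,7}→3  {4,5,6}→1  {5,6,7}→3
  4 left: {3,5,6,7}→6  {4,5,6,7}→4
  5 left: {3,4,5,6,7}→10
  6 left: {2,3,4,5,6,7}→10
  placing 0:x first → 10 extensions

10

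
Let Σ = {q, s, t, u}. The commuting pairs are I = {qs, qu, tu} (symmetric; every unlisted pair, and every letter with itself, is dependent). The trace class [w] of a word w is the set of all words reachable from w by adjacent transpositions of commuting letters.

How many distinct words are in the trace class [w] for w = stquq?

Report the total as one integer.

piece 0:s — minimal
piece 1:t rests on {0:s}
piece 2:q rests on {1:t}
piece 3:u rests on {0:s}
piece 4:q rests on {2:q}
minimal pieces: {0:s}
ways to finish when only these pieces remain (= sum over removing one remaining piece with nothing left below it):
  1 left: {3}→1  {4}→1
  2 left: {2,4}→1  {3,4}→2
  3 left: {1,2,4}→1  {2,3,4}→3
  placing 0:s first → 4 extensions

4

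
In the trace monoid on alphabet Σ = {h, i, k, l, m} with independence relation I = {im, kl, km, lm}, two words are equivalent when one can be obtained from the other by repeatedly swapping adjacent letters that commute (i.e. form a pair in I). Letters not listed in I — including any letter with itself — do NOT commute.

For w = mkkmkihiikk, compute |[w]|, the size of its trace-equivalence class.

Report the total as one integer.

piece 0:m — minimal
piece 1:k — minimal
piece 2:k rests on {1:k}
piece 3:m rests on {0:m}
piece 4:k rests on {2:k}
piece 5:i rests on {4:k}
piece 6:h rests on {3:m, 5:i}
piece 7:i rests on {6:h}
piece 8:i rests on {7:i}
piece 9:k rests on {8:i}
piece 10:k rests on {9:k}
minimal pieces: {0:m, 1:k}
ways to finish when only these pieces remain (= sum over removing one remaining piece with nothing left below it):
  1 left: {10}→1
  2 left: {9,10}→1
  3 left: {8,9,10}→1
  4 left: {7,8,9,10}→1
  5 left: {6,7,8,9,10}→1
  6 left: {3,6,7,8,9,10}→1  {5,6,7,8,9,10}→1
  7 left: {0,3,6,7,8,9,10}→1  {3,5,6,7,8,9,10}→2  {4,5,6,7,8,9,10}→1
  8 left: {0,3,5,6,7,8,9,10}→3  {2,4,5,6,7,8,9,10}→1  {3,4,5,6,7,8,9,10}→3
  9 left: {0,3,4,5,6,7,8,9,10}→6  {1,2,4,5,6,7,8,9,10}→1  {2,3,4,5,6,7,8,9,10}→4
  placing 0:m first → 5 extensions
  placing 1:k first → 10 extensions
total linear extensions = 15

15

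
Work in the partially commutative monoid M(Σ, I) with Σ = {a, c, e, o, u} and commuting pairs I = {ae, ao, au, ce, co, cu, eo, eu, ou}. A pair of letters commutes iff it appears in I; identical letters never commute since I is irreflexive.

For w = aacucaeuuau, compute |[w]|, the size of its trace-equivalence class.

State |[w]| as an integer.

2310

#0=a has no predecessor
#1=a depends on [0:a]
#2=c depends on [1:a]
#3=u has no predecessor
#4=c depends on [2:c]
#5=a depends on [4:c]
#6=e has no predecessor
#7=u depends on [3:u]
#8=u depends on [7:u]
#9=a depends on [5:a]
#10=u depends on [8:u]
sources: [0:a, 3:u, 6:e]
N(rest) = Σ N(rest − s) over sources s of rest; N(one piece) = 1:
  size 1 → [6]=1  [9]=1  [10]=1
  size 2 → [5,9]=1  [6,9]=2  [6,10]=2  [8,10]=1  [9,10]=2
  size 3 → [4,5,9]=1  [5,6,9]=3  [5,9,10]=3  [6,8,10]=3  [6,9,10]=6  [7,8,10]=1  [8,9,10]=3
  size 4 → [2,4,5,9]=1  [3,7,8,10]=1  [4,5,6,9]=4  [4,5,9,10]=4  [5,6,9,10]=12  [5,8,9,10]=6  [6,7,8,10]=4  [6,8,9,10]=12  [7,8,9,10]=4
  size 5 → [1,2,4,5,9]=1  [2,4,5,6,9]=5  [2,4,5,9,10]=5  [3,6,7,8,10]=5  [3,7,8,9,10]=5  [4,5,6,9,10]=20  [4,5,8,9,10]=10  [5,6,8,9,10]=30  [5,7,8,9,10]=10  [6,7,8,9,10]=20
  size 6 → [0,1,2,4,5,9]=1  [1,2,4,5,6,9]=6  [1,2,4,5,9,10]=6  [2,4,5,6,9,10]=30  [2,4,5,8,9,10]=15  [3,5,7,8,9,10]=15  [3,6,7,8,9,10]=30  [4,5,6,8,9,10]=60  [4,5,7,8,9,10]=20  [5,6,7,8,9,10]=60
  size 7 → [0,1,2,4,5,6,9]=7  [0,1,2,4,5,9,10]=7  [1,2,4,5,6,9,10]=42  [1,2,4,5,8,9,10]=21  [2,4,5,6,8,9,10]=105  [2,4,5,7,8,9,10]=35  [3,4,5,7,8,9,10]=35  [3,5,6,7,8,9,10]=105  [4,5,6,7,8,9,10]=140
  size 8 → [0,1,2,4,5,6,9,10]=56  [0,1,2,4,5,8,9,10]=28  [1,2,4,5,6,8,9,10]=168  [1,2,4,5,7,8,9,10]=56  [2,3,4,5,7,8,9,10]=70  [2,4,5,6,7,8,9,10]=280  [3,4,5,6,7,8,9,10]=280
  size 9 → [0,1,2,4,5,6,8,9,10]=252  [0,1,2,4,5,7,8,9,10]=84  [1,2,3,4,5,7,8,9,10]=126  [1,2,4,5,6,7,8,9,10]=504  [2,3,4,5,6,7,8,9,10]=630
  first=0(a) contributes 1260
  first=3(u) contributes 840
  first=6(e) contributes 210
|[w]| = 2310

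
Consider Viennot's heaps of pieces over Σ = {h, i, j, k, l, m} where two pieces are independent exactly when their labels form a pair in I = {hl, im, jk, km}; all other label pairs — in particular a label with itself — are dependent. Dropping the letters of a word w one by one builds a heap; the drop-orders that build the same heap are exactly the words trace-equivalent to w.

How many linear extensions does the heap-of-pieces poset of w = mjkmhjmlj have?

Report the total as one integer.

drop 0:m onto floor
drop 1:j onto {0:m}
drop 2:k onto floor
drop 3:m onto {1:j}
drop 4:h onto {2:k, 3:m}
drop 5:j onto {4:h}
drop 6:m onto {5:j}
drop 7:l onto {6:m}
drop 8:j onto {7:l}
ground layer = {0:m, 2:k}
drop-orders for the pieces not yet dropped (sum over which currently-grounded one goes next):
  1 to go: {8} 1
  2 to go: {7,8} 1
  3 to go: {6,7,8} 1
  4 to go: {5,6,7,8} 1
  5 to go: {4,5,6,7,8} 1
  6 to go: {2,4,5,6,7,8} 1  {3,4,5,6,7,8} 1
  7 to go: {1,3,4,5,6,7,8} 1  {2,3,4,5,6,7,8} 2
  if 0:m drops first: 3 orders
  if 2:k drops first: 1 orders
heap linearizations: 4

4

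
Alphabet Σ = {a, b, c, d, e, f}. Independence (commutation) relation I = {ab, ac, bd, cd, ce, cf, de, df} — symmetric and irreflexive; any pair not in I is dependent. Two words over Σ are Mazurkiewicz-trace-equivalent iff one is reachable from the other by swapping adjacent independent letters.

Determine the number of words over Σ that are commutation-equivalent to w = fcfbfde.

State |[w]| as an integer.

21

0(f) covers ∅
1(c) covers ∅
2(f) covers 0:f
3(b) covers 1:c, 2:f
4(f) covers 3:b
5(d) covers ∅
6(e) covers 4:f
floor of heap: 0:f, 1:c, 5:d
completions by unplaced set U, small U first (add the entries for U minus each lowest piece of U):
  |U|=1: {5}:1  {6}:1
  |U|=2: {4,6}:1  {5,6}:2
  |U|=3: {3,4,6}:1  {4,5,6}:3
  |U|=4: {1,3,4,6}:1  {2,3,4,6}:1  {3,4,5,6}:4
  |U|=5: {0,2,3,4,6}:1  {1,2,3,4,6}:2  {1,3,4,5,6}:5  {2,3,4,5,6}:5
  start at 0(f): 12
  start at 1(c): 6
  start at 5(d): 3
sum over floor = 21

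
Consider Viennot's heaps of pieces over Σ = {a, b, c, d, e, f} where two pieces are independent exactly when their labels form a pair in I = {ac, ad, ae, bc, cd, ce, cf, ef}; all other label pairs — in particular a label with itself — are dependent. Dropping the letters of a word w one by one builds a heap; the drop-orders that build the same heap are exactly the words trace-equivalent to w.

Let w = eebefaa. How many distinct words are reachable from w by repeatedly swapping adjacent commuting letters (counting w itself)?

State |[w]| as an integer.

0(e) covers ∅
1(e) covers 0:e
2(b) covers 1:e
3(e) covers 2:b
4(f) covers 2:b
5(a) covers 4:f
6(a) covers 5:a
floor of heap: 0:e
completions by unplaced set U, small U first (add the entries for U minus each lowest piece of U):
  |U|=1: {3}:1  {6}:1
  |U|=2: {3,6}:2  {5,6}:1
  |U|=3: {3,5,6}:3  {4,5,6}:1
  |U|=4: {3,4,5,6}:4
  |U|=5: {2,3,4,5,6}:4
  start at 0(e): 4

4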